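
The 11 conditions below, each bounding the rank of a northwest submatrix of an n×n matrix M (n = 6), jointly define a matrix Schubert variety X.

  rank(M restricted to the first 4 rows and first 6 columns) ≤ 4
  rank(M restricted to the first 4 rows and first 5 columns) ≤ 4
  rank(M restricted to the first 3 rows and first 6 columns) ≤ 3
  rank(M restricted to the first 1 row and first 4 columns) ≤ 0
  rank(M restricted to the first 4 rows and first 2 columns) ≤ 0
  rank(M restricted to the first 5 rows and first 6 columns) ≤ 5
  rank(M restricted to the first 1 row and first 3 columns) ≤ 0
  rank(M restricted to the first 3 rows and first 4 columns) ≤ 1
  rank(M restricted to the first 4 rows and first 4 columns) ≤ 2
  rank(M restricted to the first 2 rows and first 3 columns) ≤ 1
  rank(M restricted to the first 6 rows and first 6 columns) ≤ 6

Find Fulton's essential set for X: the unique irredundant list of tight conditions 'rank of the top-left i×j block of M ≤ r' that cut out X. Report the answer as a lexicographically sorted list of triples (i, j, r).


The tightest implied rank at each (i,j), from the 11 conditions:

  i=1: 0 | 0 | 0 | 0 | 1 | 1
  i=2: 0 | 0 | 1 | 1 | 2 | 2
  i=3: 0 | 0 | 1 | 1 | 2 | 3
  i=4: 0 | 0 | 1 | 2 | 3 | 4
  i=5: 1 | 1 | 2 | 3 | 4 | 5
  i=6: 1 | 2 | 3 | 4 | 5 | 6

second differences of R give the permutation w = (5, 3, 6, 4, 1, 2).

Fulton essential set (3 of the 11 Rothe cells):

[(1, 4, 0), (3, 4, 1), (4, 2, 0)]


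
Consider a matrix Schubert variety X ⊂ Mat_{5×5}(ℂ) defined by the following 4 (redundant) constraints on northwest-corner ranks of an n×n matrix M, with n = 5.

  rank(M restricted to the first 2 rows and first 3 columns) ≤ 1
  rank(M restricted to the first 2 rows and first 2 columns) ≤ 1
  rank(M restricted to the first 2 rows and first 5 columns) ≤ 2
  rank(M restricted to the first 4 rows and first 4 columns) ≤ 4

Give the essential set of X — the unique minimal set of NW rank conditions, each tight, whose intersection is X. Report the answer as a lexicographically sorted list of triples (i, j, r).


The tightest implied rank at each (i,j), from the 4 conditions:

  1 1 1 1 1
  1 1 1 2 2
  1 2 2 3 3
  1 2 3 4 4
  1 2 3 4 5

so w = (1, 4, 2, 3, 5).

1 SE-corner of the 2-cell Rothe diagram gives Ess(w):

[(2, 3, 1)]


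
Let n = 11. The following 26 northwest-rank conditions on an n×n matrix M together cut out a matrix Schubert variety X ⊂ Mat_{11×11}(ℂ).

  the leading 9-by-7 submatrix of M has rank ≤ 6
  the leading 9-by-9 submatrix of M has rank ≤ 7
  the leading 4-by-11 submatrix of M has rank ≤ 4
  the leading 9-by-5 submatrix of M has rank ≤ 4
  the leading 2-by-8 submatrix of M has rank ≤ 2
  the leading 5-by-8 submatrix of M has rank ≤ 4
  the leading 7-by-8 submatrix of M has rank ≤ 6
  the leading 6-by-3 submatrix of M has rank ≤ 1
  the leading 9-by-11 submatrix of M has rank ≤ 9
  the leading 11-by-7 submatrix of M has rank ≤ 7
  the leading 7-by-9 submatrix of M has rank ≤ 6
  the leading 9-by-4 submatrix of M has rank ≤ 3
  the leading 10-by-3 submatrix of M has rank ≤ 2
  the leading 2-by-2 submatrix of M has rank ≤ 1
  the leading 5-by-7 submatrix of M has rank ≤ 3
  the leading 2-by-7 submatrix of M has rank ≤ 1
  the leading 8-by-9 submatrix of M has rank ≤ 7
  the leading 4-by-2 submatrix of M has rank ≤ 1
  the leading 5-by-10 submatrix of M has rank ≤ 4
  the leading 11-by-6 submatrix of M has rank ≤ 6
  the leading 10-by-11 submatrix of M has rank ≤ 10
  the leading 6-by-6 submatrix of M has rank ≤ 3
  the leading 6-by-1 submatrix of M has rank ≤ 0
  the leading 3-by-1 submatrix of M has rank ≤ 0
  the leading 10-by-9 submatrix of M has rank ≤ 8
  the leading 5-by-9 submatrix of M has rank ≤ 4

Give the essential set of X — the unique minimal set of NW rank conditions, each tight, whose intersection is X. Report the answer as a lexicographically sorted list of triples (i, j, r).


Computing R[i][j] = min implied NW-rank bound (n=11, 26 conditions):

  0, 1, 1, 1, 1, 1, 1, 1, 1, 1, 1
  0, 1, 1, 1, 1, 1, 1, 2, 2, 2, 2
  0, 1, 1, 2, 2, 2, 2, 3, 3, 3, 3
  0, 1, 1, 2, 3, 3, 3, 4, 4, 4, 4
  0, 1, 1, 2, 3, 3, 3, 4, 4, 4, 5
  0, 1, 1, 2, 3, 3, 4, 5, 5, 5, 6
  1, 2, 2, 3, 4, 4, 5, 6, 6, 6, 7
  1, 2, 2, 3, 4, 5, 6, 7, 7, 7, 8
  1, 2, 2, 3, 4, 5, 6, 7, 7, 8, 9
  1, 2, 2, 3, 4, 5, 6, 7, 8, 9, 10
  1, 2, 3, 4, 5, 6, 7, 8, 9, 10, 11

so w = (2, 8, 4, 5, 11, 7, 1, 6, 10, 9, 3).

|D(w)|=24, |Ess(w)|=8:

[(2, 7, 1), (5, 7, 3), (5, 10, 4), (6, 1, 0), (6, 3, 1), (6, 6, 3), (9, 9, 7), (10, 3, 2)]


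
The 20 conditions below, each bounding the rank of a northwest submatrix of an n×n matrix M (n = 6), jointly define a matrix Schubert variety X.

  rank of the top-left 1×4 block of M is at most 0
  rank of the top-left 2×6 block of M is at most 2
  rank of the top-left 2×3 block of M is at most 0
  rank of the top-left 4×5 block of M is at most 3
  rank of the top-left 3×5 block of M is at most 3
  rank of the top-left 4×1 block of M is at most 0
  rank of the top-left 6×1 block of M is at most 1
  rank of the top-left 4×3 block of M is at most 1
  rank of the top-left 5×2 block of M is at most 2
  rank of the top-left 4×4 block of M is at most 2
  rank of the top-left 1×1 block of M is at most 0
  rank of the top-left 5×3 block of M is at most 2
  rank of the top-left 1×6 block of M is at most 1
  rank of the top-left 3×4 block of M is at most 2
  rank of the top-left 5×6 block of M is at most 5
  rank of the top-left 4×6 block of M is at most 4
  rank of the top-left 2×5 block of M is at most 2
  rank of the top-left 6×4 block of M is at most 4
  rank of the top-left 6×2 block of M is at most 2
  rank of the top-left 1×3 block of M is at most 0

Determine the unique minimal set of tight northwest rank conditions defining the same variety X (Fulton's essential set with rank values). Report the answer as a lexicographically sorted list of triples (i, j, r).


The tightest implied rank at each (i,j), from the 20 conditions:

  row 1: 0 | 0 | 0 | 0 | 1 | 1
  row 2: 0 | 0 | 0 | 1 | 2 | 2
  row 3: 0 | 1 | 1 | 2 | 3 | 3
  row 4: 0 | 1 | 1 | 2 | 3 | 4
  row 5: 1 | 2 | 2 | 3 | 4 | 5
  row 6: 1 | 2 | 3 | 4 | 5 | 6

so w = (5, 4, 2, 6, 1, 3).

4 SE-corners of the 10-cell Rothe diagram give Ess(w):

[(1, 4, 0), (2, 3, 0), (4, 1, 0), (4, 3, 1)]


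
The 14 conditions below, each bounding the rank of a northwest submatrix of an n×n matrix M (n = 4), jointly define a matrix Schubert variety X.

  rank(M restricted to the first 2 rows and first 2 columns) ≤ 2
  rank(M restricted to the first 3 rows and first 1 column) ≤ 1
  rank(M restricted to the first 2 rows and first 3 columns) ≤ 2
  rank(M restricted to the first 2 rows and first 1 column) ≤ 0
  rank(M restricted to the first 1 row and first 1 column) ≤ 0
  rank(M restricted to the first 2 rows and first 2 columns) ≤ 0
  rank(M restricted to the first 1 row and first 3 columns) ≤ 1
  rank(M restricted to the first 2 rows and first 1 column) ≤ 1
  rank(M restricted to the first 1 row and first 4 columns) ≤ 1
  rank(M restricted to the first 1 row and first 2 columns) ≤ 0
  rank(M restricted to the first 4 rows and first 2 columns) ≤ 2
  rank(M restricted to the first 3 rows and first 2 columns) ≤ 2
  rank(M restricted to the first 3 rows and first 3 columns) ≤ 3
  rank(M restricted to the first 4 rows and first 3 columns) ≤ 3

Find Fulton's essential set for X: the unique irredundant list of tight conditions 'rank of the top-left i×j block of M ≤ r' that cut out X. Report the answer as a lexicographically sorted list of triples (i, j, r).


Recovering R(i,j) via the rank-extension bound from the 14 conditions:

  R[1]: 0, 0, 1, 1
  R[2]: 0, 0, 1, 2
  R[3]: 1, 1, 2, 3
  R[4]: 1, 2, 3, 4

the unique w with this rank table is (3, 4, 1, 2).

1 SE-corner of the 4-cell Rothe diagram gives Ess(w):

[(2, 2, 0)]


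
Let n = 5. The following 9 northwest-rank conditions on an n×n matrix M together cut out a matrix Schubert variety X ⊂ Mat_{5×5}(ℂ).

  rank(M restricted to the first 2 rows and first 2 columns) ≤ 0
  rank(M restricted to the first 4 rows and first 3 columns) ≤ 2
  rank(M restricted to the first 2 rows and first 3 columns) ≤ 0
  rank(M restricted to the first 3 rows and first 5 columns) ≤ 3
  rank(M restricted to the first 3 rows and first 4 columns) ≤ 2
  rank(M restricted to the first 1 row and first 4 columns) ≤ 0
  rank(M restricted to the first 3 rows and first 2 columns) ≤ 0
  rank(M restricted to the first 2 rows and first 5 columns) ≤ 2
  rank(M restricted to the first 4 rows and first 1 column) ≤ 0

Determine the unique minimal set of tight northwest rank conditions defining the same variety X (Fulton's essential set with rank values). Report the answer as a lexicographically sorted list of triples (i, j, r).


Recovering R(i,j) via the rank-extension bound from the 9 conditions:

  i=1: 0  0  0  0  1
  i=2: 0  0  0  1  2
  i=3: 0  0  1  2  3
  i=4: 0  1  2  3  4
  i=5: 1  2  3  4  5

reading off 1-entries of Δ²R: w = (5, 4, 3, 2, 1).

4 SE-corners of the 10-cell Rothe diagram give Ess(w):

[(1, 4, 0), (2, 3, 0), (3, 2, 0), (4, 1, 0)]


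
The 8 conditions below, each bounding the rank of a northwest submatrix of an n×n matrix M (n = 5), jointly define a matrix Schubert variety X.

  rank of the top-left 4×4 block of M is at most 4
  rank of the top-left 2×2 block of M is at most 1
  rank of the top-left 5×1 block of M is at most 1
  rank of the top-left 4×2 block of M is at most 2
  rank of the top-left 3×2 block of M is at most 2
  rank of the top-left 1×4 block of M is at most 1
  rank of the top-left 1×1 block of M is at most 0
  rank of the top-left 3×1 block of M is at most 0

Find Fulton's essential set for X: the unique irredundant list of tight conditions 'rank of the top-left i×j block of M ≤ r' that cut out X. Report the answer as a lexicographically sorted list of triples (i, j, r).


Propagating the 8 rank bounds to every northwest block:

  i=1: 0 1 1 1 1
  i=2: 0 1 2 2 2
  i=3: 0 1 2 3 3
  i=4: 1 2 3 4 4
  i=5: 1 2 3 4 5

giving w = (2, 3, 4, 1, 5) via Δ²R.

Fulton essential set (1 of the 3 Rothe cells):

[(3, 1, 0)]


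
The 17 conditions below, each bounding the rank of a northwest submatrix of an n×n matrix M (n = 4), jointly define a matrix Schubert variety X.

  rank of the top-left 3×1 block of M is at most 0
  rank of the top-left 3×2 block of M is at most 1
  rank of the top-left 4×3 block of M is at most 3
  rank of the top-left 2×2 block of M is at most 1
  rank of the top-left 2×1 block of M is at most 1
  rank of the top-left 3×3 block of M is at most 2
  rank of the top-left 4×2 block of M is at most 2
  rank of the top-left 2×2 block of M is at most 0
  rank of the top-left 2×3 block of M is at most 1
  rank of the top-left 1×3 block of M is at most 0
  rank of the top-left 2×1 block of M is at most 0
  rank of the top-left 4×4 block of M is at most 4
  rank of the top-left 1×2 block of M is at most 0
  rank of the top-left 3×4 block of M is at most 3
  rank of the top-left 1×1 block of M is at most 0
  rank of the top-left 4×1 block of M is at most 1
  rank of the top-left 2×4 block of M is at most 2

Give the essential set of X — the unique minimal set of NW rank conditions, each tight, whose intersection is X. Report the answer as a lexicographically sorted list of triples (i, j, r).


Computing R[i][j] = min implied NW-rank bound (n=4, 17 conditions):

  row 1: 0  0  0  1
  row 2: 0  0  1  2
  row 3: 0  1  2  3
  row 4: 1  2  3  4

the unique w with this rank table is (4, 3, 2, 1).

|D(w)|=6, |Ess(w)|=3:

[(1, 3, 0), (2, 2, 0), (3, 1, 0)]


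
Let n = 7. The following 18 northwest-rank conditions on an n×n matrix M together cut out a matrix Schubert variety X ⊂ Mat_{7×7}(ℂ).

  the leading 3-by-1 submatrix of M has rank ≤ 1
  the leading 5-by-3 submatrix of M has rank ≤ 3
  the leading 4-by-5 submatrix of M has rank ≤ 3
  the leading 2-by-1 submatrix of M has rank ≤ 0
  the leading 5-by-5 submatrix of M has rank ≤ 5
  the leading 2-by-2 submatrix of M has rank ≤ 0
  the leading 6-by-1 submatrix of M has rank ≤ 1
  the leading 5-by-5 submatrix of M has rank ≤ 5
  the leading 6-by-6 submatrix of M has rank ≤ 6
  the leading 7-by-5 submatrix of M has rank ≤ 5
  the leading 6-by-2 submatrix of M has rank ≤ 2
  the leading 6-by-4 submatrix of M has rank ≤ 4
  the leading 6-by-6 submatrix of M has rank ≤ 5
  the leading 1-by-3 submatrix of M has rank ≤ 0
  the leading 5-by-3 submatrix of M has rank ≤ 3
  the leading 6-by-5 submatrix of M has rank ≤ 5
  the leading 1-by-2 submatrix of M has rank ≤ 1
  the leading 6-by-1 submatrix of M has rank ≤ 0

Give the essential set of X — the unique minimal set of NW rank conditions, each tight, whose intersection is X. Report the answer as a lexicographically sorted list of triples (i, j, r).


Recovering R(i,j) via the rank-extension bound from the 18 conditions:

  R[1]: 0 0 0 1 1 1 1
  R[2]: 0 0 1 2 2 2 2
  R[3]: 0 1 2 3 3 3 3
  R[4]: 0 1 2 3 3 4 4
  R[5]: 0 1 2 3 4 5 5
  R[6]: 0 1 2 3 4 5 6
  R[7]: 1 2 3 4 5 6 7

hence w(1..7) = (4, 3, 2, 6, 5, 7, 1).

D(w) has 10 cells with 4 SE-corners; essential set:

[(1, 3, 0), (2, 2, 0), (4, 5, 3), (6, 1, 0)]


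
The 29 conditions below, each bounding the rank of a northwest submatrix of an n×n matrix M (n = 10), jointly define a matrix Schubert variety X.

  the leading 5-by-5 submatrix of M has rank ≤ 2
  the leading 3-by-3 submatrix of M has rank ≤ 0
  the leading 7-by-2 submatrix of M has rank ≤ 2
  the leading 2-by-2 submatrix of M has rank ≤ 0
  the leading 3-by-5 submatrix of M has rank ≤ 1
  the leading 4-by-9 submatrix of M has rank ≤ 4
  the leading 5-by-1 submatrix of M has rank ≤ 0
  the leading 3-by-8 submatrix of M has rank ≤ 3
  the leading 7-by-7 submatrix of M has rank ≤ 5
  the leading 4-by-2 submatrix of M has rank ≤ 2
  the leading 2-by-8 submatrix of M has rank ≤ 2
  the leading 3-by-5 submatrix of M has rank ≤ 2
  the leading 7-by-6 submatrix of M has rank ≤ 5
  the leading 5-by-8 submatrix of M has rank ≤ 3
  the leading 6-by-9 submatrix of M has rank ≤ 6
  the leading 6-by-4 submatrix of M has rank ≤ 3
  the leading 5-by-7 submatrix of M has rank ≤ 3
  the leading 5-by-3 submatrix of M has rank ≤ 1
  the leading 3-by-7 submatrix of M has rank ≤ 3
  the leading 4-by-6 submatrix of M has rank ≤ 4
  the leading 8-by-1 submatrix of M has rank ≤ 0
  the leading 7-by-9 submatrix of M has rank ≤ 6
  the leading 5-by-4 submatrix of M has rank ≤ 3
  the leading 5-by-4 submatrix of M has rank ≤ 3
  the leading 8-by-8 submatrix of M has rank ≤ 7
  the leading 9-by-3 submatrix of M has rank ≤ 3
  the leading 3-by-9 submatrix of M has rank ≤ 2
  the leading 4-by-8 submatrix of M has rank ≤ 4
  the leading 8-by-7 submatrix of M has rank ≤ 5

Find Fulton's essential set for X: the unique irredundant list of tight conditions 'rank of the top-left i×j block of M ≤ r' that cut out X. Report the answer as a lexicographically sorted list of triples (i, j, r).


Recovering R(i,j) via the rank-extension bound from the 29 conditions:

  i=1: 0 | 0 | 0 | 1 | 1 | 1 | 1 | 1 | 1 | 1
  i=2: 0 | 0 | 0 | 1 | 1 | 2 | 2 | 2 | 2 | 2
  i=3: 0 | 0 | 0 | 1 | 1 | 2 | 2 | 2 | 2 | 3
  i=4: 0 | 1 | 1 | 2 | 2 | 3 | 3 | 3 | 3 | 4
  i=5: 0 | 1 | 1 | 2 | 2 | 3 | 3 | 3 | 4 | 5
  i=6: 0 | 1 | 2 | 3 | 3 | 4 | 4 | 4 | 5 | 6
  i=7: 0 | 1 | 2 | 3 | 4 | 5 | 5 | 5 | 6 | 7
  i=8: 0 | 1 | 2 | 3 | 4 | 5 | 5 | 6 | 7 | 8
  i=9: 1 | 2 | 3 | 4 | 5 | 6 | 6 | 7 | 8 | 9
  i=10: 1 | 2 | 3 | 4 | 5 | 6 | 7 | 8 | 9 | 10

hence w(1..10) = (4, 6, 10, 2, 9, 3, 5, 8, 1, 7).

ℓ(w)=24; the 8 essential cells (i,j,r):

[(3, 3, 0), (3, 5, 1), (3, 9, 2), (5, 3, 1), (5, 5, 2), (5, 8, 3), (8, 1, 0), (8, 7, 5)]


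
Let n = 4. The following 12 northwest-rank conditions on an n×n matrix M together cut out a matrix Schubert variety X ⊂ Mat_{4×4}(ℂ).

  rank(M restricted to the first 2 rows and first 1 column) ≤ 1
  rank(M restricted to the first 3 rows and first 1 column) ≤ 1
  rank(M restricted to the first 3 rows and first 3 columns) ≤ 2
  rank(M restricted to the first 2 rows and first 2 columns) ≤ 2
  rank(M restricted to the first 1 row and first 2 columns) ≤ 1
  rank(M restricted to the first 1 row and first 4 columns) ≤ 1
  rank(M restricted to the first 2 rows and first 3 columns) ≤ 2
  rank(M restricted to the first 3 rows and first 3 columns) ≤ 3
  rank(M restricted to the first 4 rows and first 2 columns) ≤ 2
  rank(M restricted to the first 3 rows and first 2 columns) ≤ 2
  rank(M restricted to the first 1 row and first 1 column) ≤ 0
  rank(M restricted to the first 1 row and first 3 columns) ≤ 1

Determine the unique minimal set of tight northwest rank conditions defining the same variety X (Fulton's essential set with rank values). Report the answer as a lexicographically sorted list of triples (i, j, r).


Recovering R(i,j) via the rank-extension bound from the 12 conditions:

  R[1]: 0 1 1 1
  R[2]: 1 2 2 2
  R[3]: 1 2 2 3
  R[4]: 1 2 3 4

reading off 1-entries of Δ²R: w = (2, 1, 4, 3).

|D(w)|=2, |Ess(w)|=2:

[(1, 1, 0), (3, 3, 2)]


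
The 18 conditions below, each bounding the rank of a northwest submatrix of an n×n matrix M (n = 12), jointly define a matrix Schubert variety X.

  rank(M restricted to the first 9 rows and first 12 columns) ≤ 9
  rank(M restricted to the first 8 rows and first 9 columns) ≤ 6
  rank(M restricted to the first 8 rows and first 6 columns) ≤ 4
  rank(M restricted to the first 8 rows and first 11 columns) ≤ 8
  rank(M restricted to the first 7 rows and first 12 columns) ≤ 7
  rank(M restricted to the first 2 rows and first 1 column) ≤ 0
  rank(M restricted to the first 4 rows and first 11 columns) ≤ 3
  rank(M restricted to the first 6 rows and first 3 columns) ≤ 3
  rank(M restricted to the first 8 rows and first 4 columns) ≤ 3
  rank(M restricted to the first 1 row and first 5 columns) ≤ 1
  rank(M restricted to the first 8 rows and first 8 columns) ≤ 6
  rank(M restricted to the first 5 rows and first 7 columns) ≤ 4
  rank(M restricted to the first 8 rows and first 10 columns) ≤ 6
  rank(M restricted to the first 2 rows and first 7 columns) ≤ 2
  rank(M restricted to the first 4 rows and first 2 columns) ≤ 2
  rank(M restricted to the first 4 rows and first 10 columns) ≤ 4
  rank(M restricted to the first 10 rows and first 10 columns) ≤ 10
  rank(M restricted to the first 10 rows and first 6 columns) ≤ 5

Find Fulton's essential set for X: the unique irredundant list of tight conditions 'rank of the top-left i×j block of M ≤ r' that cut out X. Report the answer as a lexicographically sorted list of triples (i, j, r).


Propagating the 18 rank bounds to every northwest block:

  0 | 1 | 1 | 1 | 1 | 1 | 1 | 1 | 1 | 1 | 1 | 1
  0 | 1 | 2 | 2 | 2 | 2 | 2 | 2 | 2 | 2 | 2 | 2
  1 | 2 | 3 | 3 | 3 | 3 | 3 | 3 | 3 | 3 | 3 | 3
  1 | 2 | 3 | 3 | 3 | 3 | 3 | 3 | 3 | 3 | 3 | 4
  1 | 2 | 3 | 3 | 4 | 4 | 4 | 4 | 4 | 4 | 4 | 5
  1 | 2 | 3 | 3 | 4 | 4 | 5 | 5 | 5 | 5 | 5 | 6
  1 | 2 | 3 | 3 | 4 | 4 | 5 | 6 | 6 | 6 | 6 | 7
  1 | 2 | 3 | 3 | 4 | 4 | 5 | 6 | 6 | 6 | 7 | 8
  1 | 2 | 3 | 4 | 5 | 5 | 6 | 7 | 7 | 7 | 8 | 9
  1 | 2 | 3 | 4 | 5 | 5 | 6 | 7 | 8 | 8 | 9 | 10
  1 | 2 | 3 | 4 | 5 | 6 | 7 | 8 | 9 | 9 | 10 | 11
  1 | 2 | 3 | 4 | 5 | 6 | 7 | 8 | 9 | 10 | 11 | 12

hence w(1..12) = (2, 3, 1, 12, 5, 7, 8, 11, 4, 9, 6, 10).

6 SE-corners of the 20-cell Rothe diagram give Ess(w):

[(2, 1, 0), (4, 11, 3), (8, 4, 3), (8, 6, 4), (8, 10, 6), (10, 6, 5)]


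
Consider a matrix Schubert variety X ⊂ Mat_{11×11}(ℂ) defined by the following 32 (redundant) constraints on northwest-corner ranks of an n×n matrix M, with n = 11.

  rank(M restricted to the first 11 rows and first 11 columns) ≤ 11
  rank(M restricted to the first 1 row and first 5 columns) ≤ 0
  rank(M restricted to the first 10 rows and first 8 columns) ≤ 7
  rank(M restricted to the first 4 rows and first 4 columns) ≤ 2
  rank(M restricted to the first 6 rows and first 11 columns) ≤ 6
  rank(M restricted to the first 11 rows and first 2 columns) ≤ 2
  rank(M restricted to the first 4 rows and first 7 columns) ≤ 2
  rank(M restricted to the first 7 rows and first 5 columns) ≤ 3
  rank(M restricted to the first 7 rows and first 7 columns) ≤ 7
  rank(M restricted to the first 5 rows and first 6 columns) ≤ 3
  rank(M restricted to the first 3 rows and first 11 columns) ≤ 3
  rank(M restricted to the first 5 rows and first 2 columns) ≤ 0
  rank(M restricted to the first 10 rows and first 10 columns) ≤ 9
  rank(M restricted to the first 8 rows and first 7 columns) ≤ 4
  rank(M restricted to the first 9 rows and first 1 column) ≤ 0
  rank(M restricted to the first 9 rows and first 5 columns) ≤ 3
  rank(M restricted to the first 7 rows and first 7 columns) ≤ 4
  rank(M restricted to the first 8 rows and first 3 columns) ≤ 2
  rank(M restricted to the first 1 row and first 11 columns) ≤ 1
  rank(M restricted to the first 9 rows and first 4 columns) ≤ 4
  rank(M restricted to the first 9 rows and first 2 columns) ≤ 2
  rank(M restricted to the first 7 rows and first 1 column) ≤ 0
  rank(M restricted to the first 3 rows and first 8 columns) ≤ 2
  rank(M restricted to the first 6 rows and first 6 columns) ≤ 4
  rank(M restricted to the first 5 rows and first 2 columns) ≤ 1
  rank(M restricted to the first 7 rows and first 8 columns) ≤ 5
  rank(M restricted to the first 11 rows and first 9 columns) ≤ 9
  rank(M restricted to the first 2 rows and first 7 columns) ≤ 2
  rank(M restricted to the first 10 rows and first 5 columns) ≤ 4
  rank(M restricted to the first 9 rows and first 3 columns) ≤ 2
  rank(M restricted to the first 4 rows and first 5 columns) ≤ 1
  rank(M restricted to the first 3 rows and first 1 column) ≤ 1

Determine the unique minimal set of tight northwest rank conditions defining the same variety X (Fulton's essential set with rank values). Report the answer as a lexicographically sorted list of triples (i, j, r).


Recovering R(i,j) via the rank-extension bound from the 32 conditions:

  R[1]: 0  0  0  0  0  1  1  1  1  1  1
  R[2]: 0  0  1  1  1  2  2  2  2  2  2
  R[3]: 0  0  1  1  1  2  2  2  3  3  3
  R[4]: 0  0  1  1  1  2  2  3  4  4  4
  R[5]: 0  0  1  2  2  3  3  4  5  5  5
  R[6]: 0  1  2  3  3  4  4  5  6  6  6
  R[7]: 0  1  2  3  3  4  4  5  6  7  7
  R[8]: 0  1  2  3  3  4  4  5  6  7  8
  R[9]: 0  1  2  3  3  4  5  6  7  8  9
  R[10]: 1  2  3  4  4  5  6  7  8  9  10
  R[11]: 1  2  3  4  5  6  7  8  9  10  11

giving w = (6, 3, 9, 8, 4, 2, 10, 11, 7, 1, 5) via Δ²R.

ℓ(w)=29; the 8 essential cells (i,j,r):

[(1, 5, 0), (3, 8, 2), (4, 5, 1), (4, 7, 2), (5, 2, 0), (8, 7, 4), (9, 1, 0), (9, 5, 3)]


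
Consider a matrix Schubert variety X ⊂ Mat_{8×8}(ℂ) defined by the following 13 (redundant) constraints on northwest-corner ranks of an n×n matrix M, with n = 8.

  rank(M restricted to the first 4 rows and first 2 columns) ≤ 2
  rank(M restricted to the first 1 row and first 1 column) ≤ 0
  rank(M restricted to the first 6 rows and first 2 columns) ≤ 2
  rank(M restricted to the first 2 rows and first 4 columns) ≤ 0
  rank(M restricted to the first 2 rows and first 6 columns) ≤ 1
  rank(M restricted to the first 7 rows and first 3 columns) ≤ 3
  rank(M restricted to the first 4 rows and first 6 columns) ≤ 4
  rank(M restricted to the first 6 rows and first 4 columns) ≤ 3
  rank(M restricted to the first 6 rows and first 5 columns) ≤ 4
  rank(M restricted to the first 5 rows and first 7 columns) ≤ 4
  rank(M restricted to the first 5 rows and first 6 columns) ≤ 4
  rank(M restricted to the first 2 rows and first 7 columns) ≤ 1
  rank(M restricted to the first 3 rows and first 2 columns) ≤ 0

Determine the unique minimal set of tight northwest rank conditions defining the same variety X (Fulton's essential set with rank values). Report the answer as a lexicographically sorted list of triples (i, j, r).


Rank table r_w(8×8) implied by the 13 constraints:

  row 1: 0  0  0  0  1  1  1  1
  row 2: 0  0  0  0  1  1  1  2
  row 3: 0  0  1  1  2  2  2  3
  row 4: 1  1  2  2  3  3  3  4
  row 5: 1  2  3  3  4  4  4  5
  row 6: 1  2  3  3  4  5  5  6
  row 7: 1  2  3  4  5  6  6  7
  row 8: 1  2  3  4  5  6  7  8

second differences of R give the permutation w = (5, 8, 3, 1, 2, 6, 4, 7).

Rothe diagram D(w) (13 cells), 4 SE-corners (essential conditions):

[(2, 4, 0), (2, 7, 1), (3, 2, 0), (6, 4, 3)]


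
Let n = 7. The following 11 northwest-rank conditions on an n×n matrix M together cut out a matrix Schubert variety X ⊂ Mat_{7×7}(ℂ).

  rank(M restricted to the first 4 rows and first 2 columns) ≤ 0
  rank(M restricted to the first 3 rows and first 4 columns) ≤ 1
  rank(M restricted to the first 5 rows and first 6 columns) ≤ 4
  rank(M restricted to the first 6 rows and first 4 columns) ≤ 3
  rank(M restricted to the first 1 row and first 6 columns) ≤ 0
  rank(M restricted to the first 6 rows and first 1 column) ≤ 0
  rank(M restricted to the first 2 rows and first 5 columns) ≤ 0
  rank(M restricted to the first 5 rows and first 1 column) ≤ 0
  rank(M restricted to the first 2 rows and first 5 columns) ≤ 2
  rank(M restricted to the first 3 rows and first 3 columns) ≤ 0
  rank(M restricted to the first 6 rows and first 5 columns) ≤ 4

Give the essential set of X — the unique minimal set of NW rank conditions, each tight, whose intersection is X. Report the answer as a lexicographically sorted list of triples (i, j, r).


Computing R[i][j] = min implied NW-rank bound (n=7, 11 conditions):

  i=1: 0  0  0  0  0  0  1
  i=2: 0  0  0  0  0  1  2
  i=3: 0  0  0  1  1  2  3
  i=4: 0  0  1  2  2  3  4
  i=5: 0  1  2  3  3  4  5
  i=6: 0  1  2  3  4  5  6
  i=7: 1  2  3  4  5  6  7

so w = (7, 6, 4, 3, 2, 5, 1).

ℓ(w)=18; the 5 essential cells (i,j,r):

[(1, 6, 0), (2, 5, 0), (3, 3, 0), (4, 2, 0), (6, 1, 0)]


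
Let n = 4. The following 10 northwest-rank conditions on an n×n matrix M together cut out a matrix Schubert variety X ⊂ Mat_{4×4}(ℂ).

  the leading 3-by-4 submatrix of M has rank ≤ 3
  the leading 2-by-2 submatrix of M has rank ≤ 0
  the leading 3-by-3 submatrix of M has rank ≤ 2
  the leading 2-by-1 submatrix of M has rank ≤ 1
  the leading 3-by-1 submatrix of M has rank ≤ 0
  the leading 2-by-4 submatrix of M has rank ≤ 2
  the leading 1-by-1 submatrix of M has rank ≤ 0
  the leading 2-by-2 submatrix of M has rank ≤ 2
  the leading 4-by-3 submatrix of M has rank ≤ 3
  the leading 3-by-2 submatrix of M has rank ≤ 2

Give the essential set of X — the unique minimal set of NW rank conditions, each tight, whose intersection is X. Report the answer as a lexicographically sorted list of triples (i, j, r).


The tightest implied rank at each (i,j), from the 10 conditions:

  i=1: 0, 0, 1, 1
  i=2: 0, 0, 1, 2
  i=3: 0, 1, 2, 3
  i=4: 1, 2, 3, 4

so w = (3, 4, 2, 1).

D(w) has 5 cells with 2 SE-corners; essential set:

[(2, 2, 0), (3, 1, 0)]


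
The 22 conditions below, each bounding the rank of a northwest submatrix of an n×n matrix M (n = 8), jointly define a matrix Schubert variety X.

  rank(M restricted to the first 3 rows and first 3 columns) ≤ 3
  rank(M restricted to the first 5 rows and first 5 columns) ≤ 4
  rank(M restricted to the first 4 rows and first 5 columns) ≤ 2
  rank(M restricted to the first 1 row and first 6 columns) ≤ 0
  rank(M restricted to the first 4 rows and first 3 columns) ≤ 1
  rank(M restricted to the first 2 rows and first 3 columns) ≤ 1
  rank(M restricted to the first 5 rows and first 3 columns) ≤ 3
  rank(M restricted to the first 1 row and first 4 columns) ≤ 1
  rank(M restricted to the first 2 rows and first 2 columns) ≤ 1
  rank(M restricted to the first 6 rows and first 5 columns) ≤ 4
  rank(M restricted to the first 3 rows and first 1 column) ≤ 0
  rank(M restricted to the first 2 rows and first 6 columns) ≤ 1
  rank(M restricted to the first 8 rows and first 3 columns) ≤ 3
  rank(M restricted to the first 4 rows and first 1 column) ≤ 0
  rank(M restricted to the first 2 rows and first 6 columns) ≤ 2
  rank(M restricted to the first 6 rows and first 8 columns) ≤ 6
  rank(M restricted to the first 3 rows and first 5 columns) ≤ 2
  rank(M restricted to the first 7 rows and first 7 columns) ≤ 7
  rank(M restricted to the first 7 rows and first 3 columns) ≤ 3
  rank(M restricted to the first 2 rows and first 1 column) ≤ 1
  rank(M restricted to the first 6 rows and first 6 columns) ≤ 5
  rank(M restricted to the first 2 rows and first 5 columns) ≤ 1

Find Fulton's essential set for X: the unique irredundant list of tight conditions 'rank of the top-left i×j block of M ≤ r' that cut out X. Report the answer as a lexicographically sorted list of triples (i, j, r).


Recovering R(i,j) via the rank-extension bound from the 22 conditions:

  row 1: 0 0 0 0 0 0 1 1
  row 2: 0 1 1 1 1 1 2 2
  row 3: 0 1 1 2 2 2 3 3
  row 4: 0 1 1 2 2 3 4 4
  row 5: 1 2 2 3 3 4 5 5
  row 6: 1 2 3 4 4 5 6 6
  row 7: 1 2 3 4 5 6 7 7
  row 8: 1 2 3 4 5 6 7 8

the unique w with this rank table is (7, 2, 4, 6, 1, 3, 5, 8).

ℓ(w)=12; the 4 essential cells (i,j,r):

[(1, 6, 0), (4, 1, 0), (4, 3, 1), (4, 5, 2)]


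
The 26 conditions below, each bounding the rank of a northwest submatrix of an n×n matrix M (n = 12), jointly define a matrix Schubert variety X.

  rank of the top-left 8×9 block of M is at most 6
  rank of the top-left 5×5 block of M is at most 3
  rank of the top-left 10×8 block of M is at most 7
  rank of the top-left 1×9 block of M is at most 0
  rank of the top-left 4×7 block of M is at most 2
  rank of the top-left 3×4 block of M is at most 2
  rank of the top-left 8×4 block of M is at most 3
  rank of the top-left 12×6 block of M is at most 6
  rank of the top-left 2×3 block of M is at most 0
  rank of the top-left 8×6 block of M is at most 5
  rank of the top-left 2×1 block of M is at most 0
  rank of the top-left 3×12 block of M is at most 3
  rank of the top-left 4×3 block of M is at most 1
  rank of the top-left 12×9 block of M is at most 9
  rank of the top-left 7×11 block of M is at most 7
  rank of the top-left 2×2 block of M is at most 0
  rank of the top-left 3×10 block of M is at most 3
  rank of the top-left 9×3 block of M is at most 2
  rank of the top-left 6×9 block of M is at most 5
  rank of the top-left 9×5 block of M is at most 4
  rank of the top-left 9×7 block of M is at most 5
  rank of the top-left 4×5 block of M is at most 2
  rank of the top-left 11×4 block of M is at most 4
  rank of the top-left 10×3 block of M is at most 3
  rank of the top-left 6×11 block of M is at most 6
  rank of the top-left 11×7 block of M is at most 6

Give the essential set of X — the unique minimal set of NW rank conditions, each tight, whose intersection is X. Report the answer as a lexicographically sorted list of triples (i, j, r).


Recovering R(i,j) via the rank-extension bound from the 26 conditions:

  i=1: 0 | 0 | 0 | 0 | 0 | 0 | 0 | 0 | 0 | 1 | 1 | 1
  i=2: 0 | 0 | 0 | 1 | 1 | 1 | 1 | 1 | 1 | 2 | 2 | 2
  i=3: 1 | 1 | 1 | 2 | 2 | 2 | 2 | 2 | 2 | 3 | 3 | 3
  i=4: 1 | 1 | 1 | 2 | 2 | 2 | 2 | 3 | 3 | 4 | 4 | 4
  i=5: 1 | 2 | 2 | 3 | 3 | 3 | 3 | 4 | 4 | 5 | 5 | 5
  i=6: 1 | 2 | 2 | 3 | 4 | 4 | 4 | 5 | 5 | 6 | 6 | 6
  i=7: 1 | 2 | 2 | 3 | 4 | 5 | 5 | 6 | 6 | 7 | 7 | 7
  i=8: 1 | 2 | 2 | 3 | 4 | 5 | 5 | 6 | 6 | 7 | 8 | 8
  i=9: 1 | 2 | 2 | 3 | 4 | 5 | 5 | 6 | 7 | 8 | 9 | 9
  i=10: 1 | 2 | 3 | 4 | 5 | 6 | 6 | 7 | 8 | 9 | 10 | 10
  i=11: 1 | 2 | 3 | 4 | 5 | 6 | 6 | 7 | 8 | 9 | 10 | 11
  i=12: 1 | 2 | 3 | 4 | 5 | 6 | 7 | 8 | 9 | 10 | 11 | 12

hence w(1..12) = (10, 4, 1, 8, 2, 5, 6, 11, 9, 3, 12, 7).

Fulton essential set (8 of the 25 Rothe cells):

[(1, 9, 0), (2, 3, 0), (4, 3, 1), (4, 7, 2), (8, 9, 6), (9, 3, 2), (9, 7, 5), (11, 7, 6)]


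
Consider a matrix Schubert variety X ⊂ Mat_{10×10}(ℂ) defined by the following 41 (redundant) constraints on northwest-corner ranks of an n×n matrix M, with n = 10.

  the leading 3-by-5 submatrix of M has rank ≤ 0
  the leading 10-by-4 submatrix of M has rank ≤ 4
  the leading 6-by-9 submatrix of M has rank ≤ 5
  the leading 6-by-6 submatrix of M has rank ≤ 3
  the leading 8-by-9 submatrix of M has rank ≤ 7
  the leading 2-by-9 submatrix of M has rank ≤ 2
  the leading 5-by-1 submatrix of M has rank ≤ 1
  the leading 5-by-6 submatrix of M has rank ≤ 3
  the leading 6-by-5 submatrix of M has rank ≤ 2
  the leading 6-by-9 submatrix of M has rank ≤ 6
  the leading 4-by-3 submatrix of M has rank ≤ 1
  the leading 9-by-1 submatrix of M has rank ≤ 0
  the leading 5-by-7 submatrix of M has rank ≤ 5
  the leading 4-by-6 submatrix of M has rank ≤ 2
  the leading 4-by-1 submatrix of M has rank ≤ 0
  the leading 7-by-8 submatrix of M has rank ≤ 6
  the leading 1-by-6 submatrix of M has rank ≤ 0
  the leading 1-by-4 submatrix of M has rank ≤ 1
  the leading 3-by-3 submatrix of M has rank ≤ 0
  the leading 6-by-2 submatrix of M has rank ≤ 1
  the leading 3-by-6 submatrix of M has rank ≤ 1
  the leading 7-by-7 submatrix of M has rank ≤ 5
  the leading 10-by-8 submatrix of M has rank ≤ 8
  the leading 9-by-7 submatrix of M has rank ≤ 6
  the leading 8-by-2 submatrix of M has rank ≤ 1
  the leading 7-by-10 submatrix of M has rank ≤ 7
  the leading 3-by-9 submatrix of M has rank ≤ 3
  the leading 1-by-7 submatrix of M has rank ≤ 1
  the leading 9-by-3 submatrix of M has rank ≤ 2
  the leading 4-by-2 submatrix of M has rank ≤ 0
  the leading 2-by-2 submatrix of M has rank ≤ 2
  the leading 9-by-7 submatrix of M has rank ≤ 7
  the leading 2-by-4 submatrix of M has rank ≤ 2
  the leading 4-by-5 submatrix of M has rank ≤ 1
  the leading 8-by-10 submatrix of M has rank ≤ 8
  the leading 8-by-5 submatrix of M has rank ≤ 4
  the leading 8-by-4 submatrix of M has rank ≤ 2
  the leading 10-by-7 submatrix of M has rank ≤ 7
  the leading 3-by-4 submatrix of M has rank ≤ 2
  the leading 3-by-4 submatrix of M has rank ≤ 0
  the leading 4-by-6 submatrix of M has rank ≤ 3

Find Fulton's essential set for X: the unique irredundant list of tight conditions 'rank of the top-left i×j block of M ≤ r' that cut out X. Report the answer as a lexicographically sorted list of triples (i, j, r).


Computing R[i][j] = min implied NW-rank bound (n=10, 41 conditions):

  R[1]: 0  0  0  0  0  0  1  1  1  1
  R[2]: 0  0  0  0  0  1  2  2  2  2
  R[3]: 0  0  0  0  0  1  2  3  3  3
  R[4]: 0  0  1  1  1  2  3  4  4  4
  R[5]: 0  1  2  2  2  3  4  5  5  5
  R[6]: 0  1  2  2  2  3  4  5  5  6
  R[7]: 0  1  2  2  3  4  5  6  6  7
  R[8]: 0  1  2  2  3  4  5  6  7  8
  R[9]: 0  1  2  3  4  5  6  7  8  9
  R[10]: 1  2  3  4  5  6  7  8  9  10

so w = (7, 6, 8, 3, 2, 10, 5, 9, 4, 1).

|D(w)|=28, |Ess(w)|=7:

[(1, 6, 0), (3, 5, 0), (4, 2, 0), (6, 5, 2), (6, 9, 5), (8, 4, 2), (9, 1, 0)]


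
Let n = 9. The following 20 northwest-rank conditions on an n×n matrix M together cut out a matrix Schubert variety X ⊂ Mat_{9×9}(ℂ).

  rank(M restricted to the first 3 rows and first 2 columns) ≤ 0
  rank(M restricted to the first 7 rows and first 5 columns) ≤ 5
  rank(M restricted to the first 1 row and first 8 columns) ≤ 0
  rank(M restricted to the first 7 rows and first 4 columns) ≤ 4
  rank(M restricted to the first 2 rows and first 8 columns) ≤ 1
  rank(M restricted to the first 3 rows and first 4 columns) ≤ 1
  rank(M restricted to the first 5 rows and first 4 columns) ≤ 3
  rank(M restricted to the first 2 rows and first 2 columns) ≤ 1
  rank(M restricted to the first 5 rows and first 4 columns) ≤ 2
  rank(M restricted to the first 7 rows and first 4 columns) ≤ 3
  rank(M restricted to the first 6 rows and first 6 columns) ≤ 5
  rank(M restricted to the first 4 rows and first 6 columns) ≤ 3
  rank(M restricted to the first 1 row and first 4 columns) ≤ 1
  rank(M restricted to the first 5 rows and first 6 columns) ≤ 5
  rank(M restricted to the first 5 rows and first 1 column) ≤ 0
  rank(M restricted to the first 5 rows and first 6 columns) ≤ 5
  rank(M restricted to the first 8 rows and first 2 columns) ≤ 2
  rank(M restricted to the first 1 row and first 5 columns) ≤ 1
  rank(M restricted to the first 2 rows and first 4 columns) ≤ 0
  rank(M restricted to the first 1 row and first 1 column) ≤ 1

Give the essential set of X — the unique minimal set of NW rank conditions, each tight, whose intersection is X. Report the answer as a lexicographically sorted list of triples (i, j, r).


Computing R[i][j] = min implied NW-rank bound (n=9, 20 conditions):

  row 1: 0 0 0 0 0 0 0 0 1
  row 2: 0 0 0 0 1 1 1 1 2
  row 3: 0 0 1 1 2 2 2 2 3
  row 4: 0 1 2 2 3 3 3 3 4
  row 5: 0 1 2 2 3 4 4 4 5
  row 6: 1 2 3 3 4 5 5 5 6
  row 7: 1 2 3 3 4 5 6 6 7
  row 8: 1 2 3 4 5 6 7 7 8
  row 9: 1 2 3 4 5 6 7 8 9

reading off 1-entries of Δ²R: w = (9, 5, 3, 2, 6, 1, 7, 4, 8).

ℓ(w)=18; the 6 essential cells (i,j,r):

[(1, 8, 0), (2, 4, 0), (3, 2, 0), (5, 1, 0), (5, 4, 2), (7, 4, 3)]


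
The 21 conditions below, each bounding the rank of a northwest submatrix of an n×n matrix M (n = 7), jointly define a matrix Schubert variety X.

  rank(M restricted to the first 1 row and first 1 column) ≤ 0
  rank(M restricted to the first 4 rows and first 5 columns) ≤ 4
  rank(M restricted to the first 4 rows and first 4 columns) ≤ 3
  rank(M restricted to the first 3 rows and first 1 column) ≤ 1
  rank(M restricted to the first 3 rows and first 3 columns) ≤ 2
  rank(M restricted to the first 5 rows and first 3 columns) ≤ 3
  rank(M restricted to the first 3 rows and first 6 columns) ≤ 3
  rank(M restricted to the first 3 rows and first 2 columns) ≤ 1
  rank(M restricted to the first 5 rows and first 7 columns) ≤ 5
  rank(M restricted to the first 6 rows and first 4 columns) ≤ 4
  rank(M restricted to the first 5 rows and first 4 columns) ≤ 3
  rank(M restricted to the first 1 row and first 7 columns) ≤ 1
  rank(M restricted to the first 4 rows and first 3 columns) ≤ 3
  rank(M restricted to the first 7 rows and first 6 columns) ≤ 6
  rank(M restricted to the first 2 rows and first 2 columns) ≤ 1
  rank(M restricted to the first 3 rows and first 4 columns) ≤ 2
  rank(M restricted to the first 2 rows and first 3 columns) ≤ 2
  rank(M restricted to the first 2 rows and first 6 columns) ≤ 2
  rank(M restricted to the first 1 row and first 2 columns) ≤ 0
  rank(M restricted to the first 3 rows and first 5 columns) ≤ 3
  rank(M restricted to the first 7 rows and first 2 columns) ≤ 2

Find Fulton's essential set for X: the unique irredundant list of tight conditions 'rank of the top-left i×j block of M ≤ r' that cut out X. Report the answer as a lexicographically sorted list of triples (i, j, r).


Computing R[i][j] = min implied NW-rank bound (n=7, 21 conditions):

  R[1]: 0, 0, 1, 1, 1, 1, 1
  R[2]: 1, 1, 2, 2, 2, 2, 2
  R[3]: 1, 1, 2, 2, 3, 3, 3
  R[4]: 1, 2, 3, 3, 4, 4, 4
  R[5]: 1, 2, 3, 3, 4, 5, 5
  R[6]: 1, 2, 3, 4, 5, 6, 6
  R[7]: 1, 2, 3, 4, 5, 6, 7

reading off 1-entries of Δ²R: w = (3, 1, 5, 2, 6, 4, 7).

|D(w)|=5, |Ess(w)|=4:

[(1, 2, 0), (3, 2, 1), (3, 4, 2), (5, 4, 3)]


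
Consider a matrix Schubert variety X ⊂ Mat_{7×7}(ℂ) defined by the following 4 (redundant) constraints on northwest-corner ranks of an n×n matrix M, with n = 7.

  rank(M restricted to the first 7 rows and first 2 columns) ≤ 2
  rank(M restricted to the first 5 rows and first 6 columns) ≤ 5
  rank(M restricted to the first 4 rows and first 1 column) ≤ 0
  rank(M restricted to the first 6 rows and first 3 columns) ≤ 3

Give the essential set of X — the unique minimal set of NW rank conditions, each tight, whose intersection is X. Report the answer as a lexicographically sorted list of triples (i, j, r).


Propagating the 4 rank bounds to every northwest block:

  R[1]: 0 1 1 1 1 1 1
  R[2]: 0 1 2 2 2 2 2
  R[3]: 0 1 2 3 3 3 3
  R[4]: 0 1 2 3 4 4 4
  R[5]: 1 2 3 4 5 5 5
  R[6]: 1 2 3 4 5 6 6
  R[7]: 1 2 3 4 5 6 7

so w = (2, 3, 4, 5, 1, 6, 7).

1 SE-corner of the 4-cell Rothe diagram gives Ess(w):

[(4, 1, 0)]


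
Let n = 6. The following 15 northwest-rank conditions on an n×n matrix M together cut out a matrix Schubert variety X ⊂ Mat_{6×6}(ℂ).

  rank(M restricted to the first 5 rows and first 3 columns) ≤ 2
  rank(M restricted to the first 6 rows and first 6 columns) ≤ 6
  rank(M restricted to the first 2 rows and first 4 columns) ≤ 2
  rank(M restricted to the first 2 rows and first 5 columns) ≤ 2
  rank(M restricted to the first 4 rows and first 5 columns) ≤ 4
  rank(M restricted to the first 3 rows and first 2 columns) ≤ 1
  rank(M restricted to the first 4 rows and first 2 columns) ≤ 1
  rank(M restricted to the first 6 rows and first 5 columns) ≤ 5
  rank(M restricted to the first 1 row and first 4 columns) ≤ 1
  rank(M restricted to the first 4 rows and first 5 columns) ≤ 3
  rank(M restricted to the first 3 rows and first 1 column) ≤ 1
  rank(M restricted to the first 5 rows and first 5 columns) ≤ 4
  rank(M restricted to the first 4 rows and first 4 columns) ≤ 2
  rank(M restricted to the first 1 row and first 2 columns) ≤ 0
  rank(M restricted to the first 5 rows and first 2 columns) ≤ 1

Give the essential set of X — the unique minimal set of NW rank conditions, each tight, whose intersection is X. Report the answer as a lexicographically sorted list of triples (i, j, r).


The tightest implied rank at each (i,j), from the 15 conditions:

  i=1: 0  0  1  1  1  1
  i=2: 1  1  2  2  2  2
  i=3: 1  1  2  2  3  3
  i=4: 1  1  2  2  3  4
  i=5: 1  1  2  3  4  5
  i=6: 1  2  3  4  5  6

giving w = (3, 1, 5, 6, 4, 2) via Δ²R.

ℓ(w)=7; the 3 essential cells (i,j,r):

[(1, 2, 0), (4, 4, 2), (5, 2, 1)]
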